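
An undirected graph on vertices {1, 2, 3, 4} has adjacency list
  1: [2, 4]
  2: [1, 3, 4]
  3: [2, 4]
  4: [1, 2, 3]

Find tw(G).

2

A width-2 tree decomposition is:
Bags: B1 = {2, 3, 4}  B2 = {1, 2, 4}
Tree: B1–B2
The largest bag has 3 vertices, giving width 2; this decomposition certifies tw(G) ≤ 2. On the other hand G contains the 3-clique {1, 2, 4}. A clique must lie in a single bag of any decomposition, so no decomposition can have width below 2. Combining the bounds, tw(G) = 2.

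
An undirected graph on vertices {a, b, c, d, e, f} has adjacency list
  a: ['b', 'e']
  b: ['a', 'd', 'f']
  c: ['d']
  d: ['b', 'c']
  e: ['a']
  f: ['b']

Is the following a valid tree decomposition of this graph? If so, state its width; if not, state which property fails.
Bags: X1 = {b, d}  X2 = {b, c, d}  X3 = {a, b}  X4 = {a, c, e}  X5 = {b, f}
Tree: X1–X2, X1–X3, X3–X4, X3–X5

No — bags containing vertex c are not connected in the tree.

A tree decomposition must satisfy three properties: every vertex lies in some bag; for every edge, both endpoints lie together in some bag; and for every vertex, the bags containing it form a connected subtree. Here bags containing vertex c are not connected in the tree, so the decomposition is invalid.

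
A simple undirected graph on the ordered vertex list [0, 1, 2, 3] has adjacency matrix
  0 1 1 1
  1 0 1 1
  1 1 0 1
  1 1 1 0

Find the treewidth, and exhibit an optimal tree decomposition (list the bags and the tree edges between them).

Treewidth 3.
Bags: B1 = {0, 1, 2, 3}
Tree: (single bag)

With just one bag of size 4, the width is 4 − 1 = 3, so tw(G) ≤ 3. For the lower bound, the 4 vertices {0, 1, 2, 3} are pairwise adjacent, and any tree decomposition puts a clique entirely inside one bag — forcing width ≥ 3. Hence tw(G) = 3 exactly.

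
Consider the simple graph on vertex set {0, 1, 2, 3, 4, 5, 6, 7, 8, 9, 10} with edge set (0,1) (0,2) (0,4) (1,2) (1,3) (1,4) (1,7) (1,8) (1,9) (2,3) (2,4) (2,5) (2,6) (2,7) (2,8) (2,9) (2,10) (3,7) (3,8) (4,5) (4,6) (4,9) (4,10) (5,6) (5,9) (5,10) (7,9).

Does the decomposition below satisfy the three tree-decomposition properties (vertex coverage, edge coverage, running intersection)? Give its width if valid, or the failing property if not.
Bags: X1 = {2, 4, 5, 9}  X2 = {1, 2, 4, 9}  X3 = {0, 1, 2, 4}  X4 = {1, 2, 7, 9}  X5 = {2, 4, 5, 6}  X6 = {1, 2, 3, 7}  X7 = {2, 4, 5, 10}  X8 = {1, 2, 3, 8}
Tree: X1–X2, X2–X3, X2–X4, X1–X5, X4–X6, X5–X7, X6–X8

Yes; width 3.

Every vertex of G appears in some bag (union = {0, 1, 2, 3, 4, 5, 6, 7, 8, 9, 10}); every edge is covered by a bag; and for each vertex v the set of bags containing v is connected in the bag tree. The decomposition is therefore valid. The largest bag has 4 vertices, so the width is 3.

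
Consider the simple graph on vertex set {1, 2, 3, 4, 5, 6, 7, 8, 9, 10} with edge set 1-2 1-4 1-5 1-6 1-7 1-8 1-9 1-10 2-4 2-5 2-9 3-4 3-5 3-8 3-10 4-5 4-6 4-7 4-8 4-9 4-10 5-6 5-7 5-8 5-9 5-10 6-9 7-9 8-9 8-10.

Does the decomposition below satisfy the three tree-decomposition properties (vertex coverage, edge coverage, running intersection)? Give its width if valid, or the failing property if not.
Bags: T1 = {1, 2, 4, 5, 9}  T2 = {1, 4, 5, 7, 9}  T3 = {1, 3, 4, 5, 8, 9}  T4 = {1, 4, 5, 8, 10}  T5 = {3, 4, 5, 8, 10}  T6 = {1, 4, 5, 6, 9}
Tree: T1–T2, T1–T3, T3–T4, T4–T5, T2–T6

No — bags containing vertex 3 are not connected in the tree.

A tree decomposition must satisfy three properties: every vertex lies in some bag; for every edge, both endpoints lie together in some bag; and for every vertex, the bags containing it form a connected subtree. Here bags containing vertex 3 are not connected in the tree, so the decomposition is invalid.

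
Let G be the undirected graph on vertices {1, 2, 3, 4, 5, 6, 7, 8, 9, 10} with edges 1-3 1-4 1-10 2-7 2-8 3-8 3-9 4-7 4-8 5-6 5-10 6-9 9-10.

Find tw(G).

2

A width-2 tree decomposition is:
Bags: B1 = {2, 7, 8}  B2 = {4, 7, 8}  B3 = {3, 4, 8}  B4 = {1, 3, 4}  B5 = {1, 3, 9}  B6 = {1, 9, 10}  B7 = {6, 9, 10}  B8 = {5, 6, 10}
Tree: B1–B2, B2–B3, B3–B4, B4–B5, B5–B6, B6–B7, B7–B8
Each bag holds 3 vertices, so the decomposition has width 2, which upper-bounds the treewidth. The edges 2–7–4–8–2 form a cycle, so G is not a tree and its treewidth is at least 2. Therefore the treewidth is 2.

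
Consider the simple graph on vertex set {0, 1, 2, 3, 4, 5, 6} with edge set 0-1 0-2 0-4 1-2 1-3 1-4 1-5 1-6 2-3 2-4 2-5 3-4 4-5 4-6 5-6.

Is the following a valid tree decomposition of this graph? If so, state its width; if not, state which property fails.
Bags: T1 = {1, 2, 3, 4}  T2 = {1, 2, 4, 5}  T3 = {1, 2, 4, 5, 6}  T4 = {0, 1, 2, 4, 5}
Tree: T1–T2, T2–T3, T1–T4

No — bags containing vertex 5 are not connected in the tree.

A tree decomposition must satisfy three properties: every vertex lies in some bag; for every edge, both endpoints lie together in some bag; and for every vertex, the bags containing it form a connected subtree. Here bags containing vertex 5 are not connected in the tree, so the decomposition is invalid.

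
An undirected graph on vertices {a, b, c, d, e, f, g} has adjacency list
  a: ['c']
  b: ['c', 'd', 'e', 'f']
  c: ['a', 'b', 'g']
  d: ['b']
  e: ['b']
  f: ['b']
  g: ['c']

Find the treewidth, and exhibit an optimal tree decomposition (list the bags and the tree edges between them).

The largest bag has 2 vertices, giving width 1; this decomposition certifies tw(G) ≤ 1. G has an edge, so its treewidth is at least 1. Hence tw(G) = 1 exactly.

Treewidth 1.
Bags: B1 = {c, g}  B2 = {b, c}  B3 = {a, c}  B4 = {b, f}  B5 = {b, d}  B6 = {b, e}
Tree: B1–B2, B1–B3, B2–B4, B4–B5, B5–B6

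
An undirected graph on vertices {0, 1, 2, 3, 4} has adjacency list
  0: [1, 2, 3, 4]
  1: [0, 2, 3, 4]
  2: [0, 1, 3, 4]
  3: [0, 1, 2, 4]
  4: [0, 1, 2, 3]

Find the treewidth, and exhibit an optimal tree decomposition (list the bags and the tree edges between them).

A single bag containing all 5 vertices is trivially a valid decomposition of width 4. Conversely, {0, 1, 2, 3, 4} is a clique of size 5, and the vertices of any clique must share a bag in every tree decomposition; so some bag has ≥ 5 vertices and tw(G) ≥ 4. Hence tw(G) = 4 exactly.

Treewidth 4.
One optimal decomposition is:
Bags: B1 = {0, 1, 2, 3, 4}
Tree: (single bag)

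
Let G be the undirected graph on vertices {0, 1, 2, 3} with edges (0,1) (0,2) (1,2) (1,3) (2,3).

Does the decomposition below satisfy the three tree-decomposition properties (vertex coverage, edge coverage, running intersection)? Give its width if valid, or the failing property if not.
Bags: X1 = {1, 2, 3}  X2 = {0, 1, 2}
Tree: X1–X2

Yes; width 2.

Every vertex of G appears in some bag (union = {0, 1, 2, 3}); every edge is covered by a bag; and for each vertex v the set of bags containing v is connected in the bag tree. The decomposition is therefore valid. The largest bag has 3 vertices, so the width is 2.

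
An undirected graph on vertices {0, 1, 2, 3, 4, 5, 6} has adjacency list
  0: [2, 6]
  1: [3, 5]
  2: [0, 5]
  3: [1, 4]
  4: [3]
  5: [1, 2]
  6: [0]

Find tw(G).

A width-1 tree decomposition is:
Bags: B1 = {0, 6}  B2 = {0, 2}  B3 = {2, 5}  B4 = {1, 5}  B5 = {1, 3}  B6 = {3, 4}
Tree: B1–B2, B2–B3, B3–B4, B4–B5, B5–B6
Every bag has size at most 2, so the width is 2 − 1 = 1 and tw(G) ≤ 1. Since G has at least one edge (e.g. 6–0), it is not an edgeless graph, so tw(G) ≥ 1. Combining the bounds, tw(G) = 1.

1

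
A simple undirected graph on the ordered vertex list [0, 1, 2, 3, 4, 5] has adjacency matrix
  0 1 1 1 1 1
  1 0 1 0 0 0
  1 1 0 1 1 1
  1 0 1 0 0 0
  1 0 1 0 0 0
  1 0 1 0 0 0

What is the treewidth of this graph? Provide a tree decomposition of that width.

Every bag has size at most 3, so the width is 3 − 1 = 2 and tw(G) ≤ 2. For the lower bound, the 3 vertices {0, 1, 2} are pairwise adjacent, and any tree decomposition puts a clique entirely inside one bag — forcing width ≥ 2. Combining the bounds, tw(G) = 2.

Treewidth 2.
One such decomposition:
Bags: B1 = {0, 2, 5}  B2 = {0, 1, 2}  B3 = {0, 2, 3}  B4 = {0, 2, 4}
Tree: B1–B2, B1–B3, B1–B4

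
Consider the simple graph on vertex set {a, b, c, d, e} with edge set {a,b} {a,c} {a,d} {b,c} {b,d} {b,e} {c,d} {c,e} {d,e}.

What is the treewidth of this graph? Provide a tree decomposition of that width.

Treewidth 3.
One such decomposition:
Bags: B1 = {b, c, d, e}  B2 = {a, b, c, d}
Tree: B1–B2

Every bag has size at most 4, so the width is 4 − 1 = 3 and tw(G) ≤ 3. Conversely, {b, c, d, e} is a clique of size 4, and the vertices of any clique must share a bag in every tree decomposition; so some bag has ≥ 4 vertices and tw(G) ≥ 3. Therefore the treewidth is 3.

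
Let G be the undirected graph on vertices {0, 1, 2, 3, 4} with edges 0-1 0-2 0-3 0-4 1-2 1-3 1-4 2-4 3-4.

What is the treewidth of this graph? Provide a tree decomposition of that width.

Every bag has size at most 4, so the width is 4 − 1 = 3 and tw(G) ≤ 3. For the lower bound, the 4 vertices {0, 1, 2, 4} are pairwise adjacent, and any tree decomposition puts a clique entirely inside one bag — forcing width ≥ 3. Hence tw(G) = 3 exactly.

Treewidth 3.
One such decomposition:
Bags: B1 = {0, 1, 2, 4}  B2 = {0, 1, 3, 4}
Tree: B1–B2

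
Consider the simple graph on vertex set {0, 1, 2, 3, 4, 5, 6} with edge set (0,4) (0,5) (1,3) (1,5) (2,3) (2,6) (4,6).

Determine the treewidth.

2

A width-2 tree decomposition is:
Bags: B1 = {2, 3, 6}  B2 = {1, 3, 6}  B3 = {1, 5, 6}  B4 = {0, 5, 6}  B5 = {0, 4, 6}
Tree: B1–B2, B2–B3, B3–B4, B4–B5
The largest bag has 3 vertices, giving width 2; this decomposition certifies tw(G) ≤ 2. Since 6–2–3–1–5–0–4–6 is a cycle in G, G is not acyclic. Forests are exactly the graphs of treewidth ≤ 1, so tw(G) ≥ 2. Therefore the treewidth is 2.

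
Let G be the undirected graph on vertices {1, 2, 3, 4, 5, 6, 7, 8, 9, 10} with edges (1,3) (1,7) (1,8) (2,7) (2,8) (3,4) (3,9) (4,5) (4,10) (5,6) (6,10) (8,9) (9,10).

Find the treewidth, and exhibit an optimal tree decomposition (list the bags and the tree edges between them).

Treewidth 2.
One such decomposition:
Bags: B1 = {5, 6, 10}  B2 = {4, 5, 10}  B3 = {4, 9, 10}  B4 = {3, 4, 9}  B5 = {3, 8, 9}  B6 = {1, 3, 8}  B7 = {1, 2, 8}  B8 = {1, 2, 7}
Tree: B1–B2, B2–B3, B3–B4, B4–B5, B5–B6, B6–B7, B7–B8

The largest bag has 3 vertices, giving width 2; this decomposition certifies tw(G) ≤ 2. The edges 6–5–4–10–6 form a cycle, so G is not a tree and its treewidth is at least 2. The upper and lower bounds meet at 2, so that is the treewidth.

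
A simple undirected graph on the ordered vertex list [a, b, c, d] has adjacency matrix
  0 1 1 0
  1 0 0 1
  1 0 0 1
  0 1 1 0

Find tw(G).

A width-2 tree decomposition is:
Bags: B1 = {a, b, c}  B2 = {b, c, d}
Tree: B1–B2
Each bag holds 3 vertices, so the decomposition has width 2, which upper-bounds the treewidth. The edges b–a–c–d–b form a cycle, so G is not a tree and its treewidth is at least 2. Therefore the treewidth is 2.

2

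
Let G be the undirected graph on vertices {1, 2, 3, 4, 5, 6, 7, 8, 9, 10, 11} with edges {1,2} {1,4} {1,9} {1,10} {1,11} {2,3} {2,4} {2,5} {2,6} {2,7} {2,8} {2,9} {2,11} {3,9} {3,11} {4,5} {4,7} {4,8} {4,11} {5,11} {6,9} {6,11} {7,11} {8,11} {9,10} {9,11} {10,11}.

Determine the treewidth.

3

A width-3 tree decomposition is:
Bags: B1 = {1, 2, 4, 11}  B2 = {2, 4, 8, 11}  B3 = {1, 2, 9, 11}  B4 = {2, 4, 7, 11}  B5 = {2, 4, 5, 11}  B6 = {2, 3, 9, 11}  B7 = {2, 6, 9, 11}  B8 = {1, 9, 10, 11}
Tree: B1–B2, B1–B3, B1–B4, B4–B5, B3–B6, B6–B7, B3–B8
Every bag has size at most 4, so the width is 4 − 1 = 3 and tw(G) ≤ 3. For the lower bound, the 4 vertices {1, 2, 9, 11} are pairwise adjacent, and any tree decomposition puts a clique entirely inside one bag — forcing width ≥ 3. Hence tw(G) = 3 exactly.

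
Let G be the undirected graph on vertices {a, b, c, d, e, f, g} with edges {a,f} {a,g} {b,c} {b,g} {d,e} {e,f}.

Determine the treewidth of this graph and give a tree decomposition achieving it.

Treewidth 1.
Bags: B1 = {d, e}  B2 = {e, f}  B3 = {a, f}  B4 = {a, g}  B5 = {b, g}  B6 = {b, c}
Tree: B1–B2, B2–B3, B3–B4, B4–B5, B5–B6

The largest bag has 2 vertices, giving width 1; this decomposition certifies tw(G) ≤ 1. Any graph with an edge has treewidth ≥ 1, and G has the edge d–e. Combining the bounds, tw(G) = 1.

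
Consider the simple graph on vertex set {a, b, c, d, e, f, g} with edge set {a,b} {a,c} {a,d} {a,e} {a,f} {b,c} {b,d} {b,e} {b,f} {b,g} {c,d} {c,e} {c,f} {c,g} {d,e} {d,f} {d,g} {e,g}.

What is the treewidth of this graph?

A width-4 tree decomposition is:
Bags: B1 = {b, c, d, e, g}  B2 = {a, b, c, d, e}  B3 = {a, b, c, d, f}
Tree: B1–B2, B2–B3
The largest bag has 5 vertices, giving width 4; this decomposition certifies tw(G) ≤ 4. Conversely, {b, c, d, e, g} is a clique of size 5, and the vertices of any clique must share a bag in every tree decomposition; so some bag has ≥ 5 vertices and tw(G) ≥ 4. The upper and lower bounds meet at 4, so that is the treewidth.

4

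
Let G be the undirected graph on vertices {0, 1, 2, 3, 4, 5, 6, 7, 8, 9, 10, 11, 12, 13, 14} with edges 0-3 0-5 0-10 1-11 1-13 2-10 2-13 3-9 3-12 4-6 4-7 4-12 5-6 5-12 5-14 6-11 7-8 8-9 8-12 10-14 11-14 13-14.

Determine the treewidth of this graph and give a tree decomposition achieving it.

Treewidth 3.
One optimal decomposition is:
Bags: B1 = {1, 2, 10, 13}  B2 = {1, 10, 13, 14}  B3 = {1, 10, 11, 14}  B4 = {0, 10, 11, 14}  B5 = {0, 5, 11, 14}  B6 = {0, 5, 6, 11}  B7 = {0, 3, 5, 6}  B8 = {3, 5, 6, 12}  B9 = {3, 4, 6, 12}  B10 = {3, 4, 9, 12}  B11 = {4, 8, 9, 12}  B12 = {4, 7, 8, 9}
Tree: B1–B2, B2–B3, B3–B4, B4–B5, B5–B6, B6–B7, B7–B8, B8–B9, B9–B10, B10–B11, B11–B12

Each bag holds 4 vertices, so the decomposition has width 3, which upper-bounds the treewidth. For the lower bound: the 4 vertex sets {1,2,13}, {10}, {14}, {0,5,6,11} are disjoint, each induces a connected subgraph, and every pair is joined by at least one edge of G. Contracting each set to a single vertex therefore yields K_{4} as a minor, and since treewidth is minor-monotone, tw(G) ≥ tw(K_{4}) = 3. The upper and lower bounds meet at 3, so that is the treewidth.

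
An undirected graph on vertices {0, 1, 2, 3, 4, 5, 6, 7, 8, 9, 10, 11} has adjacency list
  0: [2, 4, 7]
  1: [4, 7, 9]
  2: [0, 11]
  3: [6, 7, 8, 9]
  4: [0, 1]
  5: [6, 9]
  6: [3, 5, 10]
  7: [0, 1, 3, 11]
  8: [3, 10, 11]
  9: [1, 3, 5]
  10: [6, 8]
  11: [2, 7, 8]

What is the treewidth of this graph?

3

A width-3 tree decomposition is:
Bags: B1 = {0, 1, 2, 4}  B2 = {0, 1, 2, 7}  B3 = {1, 2, 7, 11}  B4 = {1, 7, 9, 11}  B5 = {3, 7, 9, 11}  B6 = {3, 8, 9, 11}  B7 = {3, 5, 8, 9}  B8 = {3, 5, 6, 8}  B9 = {5, 6, 8, 10}
Tree: B1–B2, B2–B3, B3–B4, B4–B5, B5–B6, B6–B7, B7–B8, B8–B9
Each bag holds 4 vertices, so the decomposition has width 3, which upper-bounds the treewidth. For the lower bound: the 4 vertex sets {0,2,4}, {1}, {7}, {3,8,9,11} are disjoint, each induces a connected subgraph, and every pair is joined by at least one edge of G. Contracting each set to a single vertex therefore yields K_{4} as a minor, and since treewidth is minor-monotone, tw(G) ≥ tw(K_{4}) = 3. Therefore the treewidth is 3.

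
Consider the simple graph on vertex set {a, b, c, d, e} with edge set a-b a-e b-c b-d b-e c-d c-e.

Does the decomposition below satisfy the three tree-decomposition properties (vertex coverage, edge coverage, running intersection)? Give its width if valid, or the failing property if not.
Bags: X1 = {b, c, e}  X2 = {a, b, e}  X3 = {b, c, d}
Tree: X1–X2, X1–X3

Yes; width 2.

Every vertex of G appears in some bag (union = {a, b, c, d, e}); every edge is covered by a bag; and for each vertex v the set of bags containing v is connected in the bag tree. The decomposition is therefore valid. The largest bag has 3 vertices, so the width is 2.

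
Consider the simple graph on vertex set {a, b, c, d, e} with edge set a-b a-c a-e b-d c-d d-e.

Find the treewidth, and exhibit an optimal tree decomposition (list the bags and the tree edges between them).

Each bag holds 3 vertices, so the decomposition has width 2, which upper-bounds the treewidth. Since d–e–a–c–d is a cycle in G, G is not acyclic. Forests are exactly the graphs of treewidth ≤ 1, so tw(G) ≥ 2. Hence tw(G) = 2 exactly.

Treewidth 2.
One such decomposition:
Bags: B1 = {a, d, e}  B2 = {a, c, d}  B3 = {a, b, d}
Tree: B1–B2, B2–B3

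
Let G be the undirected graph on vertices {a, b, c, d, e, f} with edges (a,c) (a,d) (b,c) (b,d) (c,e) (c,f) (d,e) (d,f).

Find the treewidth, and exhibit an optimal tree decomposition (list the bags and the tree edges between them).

Every bag has size at most 3, so the width is 3 − 1 = 2 and tw(G) ≤ 2. For the lower bound, G contains the cycle c–a–d–e–c, so G is not a forest; only forests have treewidth ≤ 1, hence tw(G) ≥ 2. The upper and lower bounds meet at 2, so that is the treewidth.

Treewidth 2.
One such decomposition:
Bags: B1 = {a, c, d}  B2 = {c, d, e}  B3 = {c, d, f}  B4 = {b, c, d}
Tree: B1–B2, B2–B3, B3–B4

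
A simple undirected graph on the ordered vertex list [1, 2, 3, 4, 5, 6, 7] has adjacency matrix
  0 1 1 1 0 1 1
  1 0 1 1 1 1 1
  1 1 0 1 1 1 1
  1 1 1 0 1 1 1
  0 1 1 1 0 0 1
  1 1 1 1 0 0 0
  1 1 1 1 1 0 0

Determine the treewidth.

4

A width-4 tree decomposition is:
Bags: B1 = {2, 3, 4, 5, 7}  B2 = {1, 2, 3, 4, 7}  B3 = {1, 2, 3, 4, 6}
Tree: B1–B2, B2–B3
The largest bag has 5 vertices, giving width 4; this decomposition certifies tw(G) ≤ 4. On the other hand G contains the 5-clique {1, 2, 3, 4, 6}. A clique must lie in a single bag of any decomposition, so no decomposition can have width below 4. Therefore the treewidth is 4.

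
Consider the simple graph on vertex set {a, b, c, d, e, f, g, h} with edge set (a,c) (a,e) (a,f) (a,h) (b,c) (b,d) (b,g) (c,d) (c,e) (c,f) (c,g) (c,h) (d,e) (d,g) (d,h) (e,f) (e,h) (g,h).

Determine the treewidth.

A width-3 tree decomposition is:
Bags: B1 = {a, c, e, f}  B2 = {a, c, e, h}  B3 = {c, d, e, h}  B4 = {c, d, g, h}  B5 = {b, c, d, g}
Tree: B1–B2, B2–B3, B3–B4, B4–B5
Every bag has size at most 4, so the width is 4 − 1 = 3 and tw(G) ≤ 3. For the lower bound, the 4 vertices {c, d, g, h} are pairwise adjacent, and any tree decomposition puts a clique entirely inside one bag — forcing width ≥ 3. The upper and lower bounds meet at 3, so that is the treewidth.

3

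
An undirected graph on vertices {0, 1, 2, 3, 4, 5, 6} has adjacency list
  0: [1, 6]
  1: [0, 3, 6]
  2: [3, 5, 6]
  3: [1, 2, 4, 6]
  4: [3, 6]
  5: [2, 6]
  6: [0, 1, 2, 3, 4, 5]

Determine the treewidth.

A width-2 tree decomposition is:
Bags: B1 = {2, 3, 6}  B2 = {1, 3, 6}  B3 = {3, 4, 6}  B4 = {2, 5, 6}  B5 = {0, 1, 6}
Tree: B1–B2, B2–B3, B1–B4, B2–B5
Every bag has size at most 3, so the width is 3 − 1 = 2 and tw(G) ≤ 2. For the lower bound, the 3 vertices {0, 1, 6} are pairwise adjacent, and any tree decomposition puts a clique entirely inside one bag — forcing width ≥ 2. Hence tw(G) = 2 exactly.

2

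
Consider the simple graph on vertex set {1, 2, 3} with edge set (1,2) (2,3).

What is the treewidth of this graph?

A width-1 tree decomposition is:
Bags: B1 = {2, 3}  B2 = {1, 2}
Tree: B1–B2
The largest bag has 2 vertices, giving width 1; this decomposition certifies tw(G) ≤ 1. G has an edge, so its treewidth is at least 1. The upper and lower bounds meet at 1, so that is the treewidth.

1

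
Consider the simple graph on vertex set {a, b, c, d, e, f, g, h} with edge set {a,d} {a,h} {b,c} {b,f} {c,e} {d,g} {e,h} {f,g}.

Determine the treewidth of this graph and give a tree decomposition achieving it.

Each bag holds 3 vertices, so the decomposition has width 2, which upper-bounds the treewidth. For the lower bound, G contains the cycle d–a–h–e–c–b–f–g–d, so G is not a forest; only forests have treewidth ≤ 1, hence tw(G) ≥ 2. The upper and lower bounds meet at 2, so that is the treewidth.

Treewidth 2.
One such decomposition:
Bags: B1 = {a, d, h}  B2 = {d, e, h}  B3 = {c, d, e}  B4 = {b, c, d}  B5 = {b, d, f}  B6 = {d, f, g}
Tree: B1–B2, B2–B3, B3–B4, B4–B5, B5–B6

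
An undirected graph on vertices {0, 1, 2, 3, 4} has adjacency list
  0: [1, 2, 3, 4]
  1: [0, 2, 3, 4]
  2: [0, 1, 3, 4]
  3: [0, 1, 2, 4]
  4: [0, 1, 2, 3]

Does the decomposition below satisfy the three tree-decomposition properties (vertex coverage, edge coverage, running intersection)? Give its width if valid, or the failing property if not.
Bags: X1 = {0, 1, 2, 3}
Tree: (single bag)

No — vertex 4 appears in no bag.

A tree decomposition must satisfy three properties: every vertex lies in some bag; for every edge, both endpoints lie together in some bag; and for every vertex, the bags containing it form a connected subtree. Here vertex 4 appears in no bag, so the decomposition is invalid.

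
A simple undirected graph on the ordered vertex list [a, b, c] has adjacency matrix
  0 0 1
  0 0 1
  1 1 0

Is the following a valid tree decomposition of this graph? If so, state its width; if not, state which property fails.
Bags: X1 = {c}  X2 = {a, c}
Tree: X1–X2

No — vertex b appears in no bag.

A tree decomposition must satisfy three properties: every vertex lies in some bag; for every edge, both endpoints lie together in some bag; and for every vertex, the bags containing it form a connected subtree. Here vertex b appears in no bag, so the decomposition is invalid.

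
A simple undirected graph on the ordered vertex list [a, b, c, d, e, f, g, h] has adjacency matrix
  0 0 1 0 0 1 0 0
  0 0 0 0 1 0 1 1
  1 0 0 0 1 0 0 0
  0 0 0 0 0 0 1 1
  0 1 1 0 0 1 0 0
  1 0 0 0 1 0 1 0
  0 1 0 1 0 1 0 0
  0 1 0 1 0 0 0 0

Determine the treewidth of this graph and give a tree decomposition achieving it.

Every bag has size at most 3, so the width is 3 − 1 = 2 and tw(G) ≤ 2. Since h–d–g–b–h is a cycle in G, G is not acyclic. Forests are exactly the graphs of treewidth ≤ 1, so tw(G) ≥ 2. The upper and lower bounds meet at 2, so that is the treewidth.

Treewidth 2.
One such decomposition:
Bags: B1 = {b, d, h}  B2 = {b, d, g}  B3 = {b, e, g}  B4 = {e, f, g}  B5 = {c, e, f}  B6 = {a, c, f}
Tree: B1–B2, B2–B3, B3–B4, B4–B5, B5–B6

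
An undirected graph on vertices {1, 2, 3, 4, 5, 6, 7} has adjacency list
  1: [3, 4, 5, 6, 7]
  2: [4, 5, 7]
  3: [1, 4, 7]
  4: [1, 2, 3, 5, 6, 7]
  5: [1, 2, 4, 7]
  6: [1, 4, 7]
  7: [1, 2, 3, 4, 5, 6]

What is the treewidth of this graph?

A width-3 tree decomposition is:
Bags: B1 = {1, 4, 6, 7}  B2 = {1, 4, 5, 7}  B3 = {2, 4, 5, 7}  B4 = {1, 3, 4, 7}
Tree: B1–B2, B2–B3, B1–B4
The largest bag has 4 vertices, giving width 3; this decomposition certifies tw(G) ≤ 3. Conversely, {1, 3, 4, 7} is a clique of size 4, and the vertices of any clique must share a bag in every tree decomposition; so some bag has ≥ 4 vertices and tw(G) ≥ 3. Therefore the treewidth is 3.

3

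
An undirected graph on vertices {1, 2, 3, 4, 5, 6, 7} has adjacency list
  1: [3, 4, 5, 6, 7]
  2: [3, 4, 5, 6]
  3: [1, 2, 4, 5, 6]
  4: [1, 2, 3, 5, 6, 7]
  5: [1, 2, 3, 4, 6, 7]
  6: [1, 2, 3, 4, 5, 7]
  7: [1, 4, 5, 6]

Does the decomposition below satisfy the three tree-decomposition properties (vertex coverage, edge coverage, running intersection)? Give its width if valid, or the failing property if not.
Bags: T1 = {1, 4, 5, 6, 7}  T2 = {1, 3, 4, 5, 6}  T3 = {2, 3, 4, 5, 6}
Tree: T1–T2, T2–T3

Yes; width 4.

Vertex coverage: the bags together contain {1, 2, 3, 4, 5, 6, 7}, the full vertex set. Edge coverage: each edge of G has both endpoints in at least one bag. Running intersection: for every vertex, the bags containing it form a connected subtree. All three properties hold, so this is a valid tree decomposition of width max|bag| − 1 = 4, and hence tw(G) ≤ 4.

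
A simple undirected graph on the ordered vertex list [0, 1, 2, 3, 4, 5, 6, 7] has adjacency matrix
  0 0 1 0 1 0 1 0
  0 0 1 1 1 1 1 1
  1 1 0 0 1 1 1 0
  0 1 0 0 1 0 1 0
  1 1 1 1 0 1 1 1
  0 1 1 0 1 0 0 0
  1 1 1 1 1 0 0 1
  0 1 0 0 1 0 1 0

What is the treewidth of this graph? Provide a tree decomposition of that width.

The largest bag has 4 vertices, giving width 3; this decomposition certifies tw(G) ≤ 3. On the other hand G contains the 4-clique {0, 2, 4, 6}. A clique must lie in a single bag of any decomposition, so no decomposition can have width below 3. Hence tw(G) = 3 exactly.

Treewidth 3.
One such decomposition:
Bags: B1 = {0, 2, 4, 6}  B2 = {1, 2, 4, 6}  B3 = {1, 3, 4, 6}  B4 = {1, 4, 6, 7}  B5 = {1, 2, 4, 5}
Tree: B1–B2, B2–B3, B2–B4, B2–B5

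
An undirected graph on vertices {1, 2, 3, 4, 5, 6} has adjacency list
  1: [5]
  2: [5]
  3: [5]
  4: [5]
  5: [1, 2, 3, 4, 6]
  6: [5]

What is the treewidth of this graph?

A width-1 tree decomposition is:
Bags: B1 = {3, 5}  B2 = {4, 5}  B3 = {5, 6}  B4 = {1, 5}  B5 = {2, 5}
Tree: B1–B2, B1–B3, B3–B4, B3–B5
Each bag holds 2 vertices, so the decomposition has width 1, which upper-bounds the treewidth. G has an edge, so its treewidth is at least 1. The upper and lower bounds meet at 1, so that is the treewidth.

1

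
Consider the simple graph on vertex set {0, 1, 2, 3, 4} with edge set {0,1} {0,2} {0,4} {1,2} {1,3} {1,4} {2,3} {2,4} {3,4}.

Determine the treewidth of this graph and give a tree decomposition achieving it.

Treewidth 3.
One optimal decomposition is:
Bags: B1 = {0, 1, 2, 4}  B2 = {1, 2, 3, 4}
Tree: B1–B2

Every bag has size at most 4, so the width is 4 − 1 = 3 and tw(G) ≤ 3. Conversely, {0, 1, 2, 4} is a clique of size 4, and the vertices of any clique must share a bag in every tree decomposition; so some bag has ≥ 4 vertices and tw(G) ≥ 3. Combining the bounds, tw(G) = 3.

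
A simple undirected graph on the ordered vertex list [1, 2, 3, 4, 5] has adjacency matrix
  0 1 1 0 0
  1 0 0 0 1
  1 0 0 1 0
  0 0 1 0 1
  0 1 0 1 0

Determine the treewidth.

2

A width-2 tree decomposition is:
Bags: B1 = {2, 4, 5}  B2 = {1, 2, 4}  B3 = {1, 3, 4}
Tree: B1–B2, B2–B3
The largest bag has 3 vertices, giving width 2; this decomposition certifies tw(G) ≤ 2. Since 4–5–2–1–3–4 is a cycle in G, G is not acyclic. Forests are exactly the graphs of treewidth ≤ 1, so tw(G) ≥ 2. The upper and lower bounds meet at 2, so that is the treewidth.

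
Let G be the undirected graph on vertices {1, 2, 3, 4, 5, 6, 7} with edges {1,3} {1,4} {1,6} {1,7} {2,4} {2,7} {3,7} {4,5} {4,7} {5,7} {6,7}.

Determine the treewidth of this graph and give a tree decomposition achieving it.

The largest bag has 3 vertices, giving width 2; this decomposition certifies tw(G) ≤ 2. On the other hand G contains the 3-clique {1, 3, 7}. A clique must lie in a single bag of any decomposition, so no decomposition can have width below 2. Combining the bounds, tw(G) = 2.

Treewidth 2.
Bags: B1 = {4, 5, 7}  B2 = {1, 4, 7}  B3 = {1, 3, 7}  B4 = {2, 4, 7}  B5 = {1, 6, 7}
Tree: B1–B2, B2–B3, B2–B4, B3–B5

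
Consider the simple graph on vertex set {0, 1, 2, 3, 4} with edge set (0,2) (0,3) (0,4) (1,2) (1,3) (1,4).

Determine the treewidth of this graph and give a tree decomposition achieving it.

Each bag holds 3 vertices, so the decomposition has width 2, which upper-bounds the treewidth. The edges 1–4–0–3–1 form a cycle, so G is not a tree and its treewidth is at least 2. Therefore the treewidth is 2.

Treewidth 2.
One such decomposition:
Bags: B1 = {0, 1, 4}  B2 = {0, 1, 3}  B3 = {0, 1, 2}
Tree: B1–B2, B2–B3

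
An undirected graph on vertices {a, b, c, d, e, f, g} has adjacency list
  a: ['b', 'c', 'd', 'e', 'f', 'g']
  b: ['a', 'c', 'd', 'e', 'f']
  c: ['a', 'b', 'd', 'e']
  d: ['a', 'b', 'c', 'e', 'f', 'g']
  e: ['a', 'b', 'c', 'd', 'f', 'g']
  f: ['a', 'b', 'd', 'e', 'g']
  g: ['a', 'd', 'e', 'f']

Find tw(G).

4

A width-4 tree decomposition is:
Bags: B1 = {a, b, c, d, e}  B2 = {a, b, d, e, f}  B3 = {a, d, e, f, g}
Tree: B1–B2, B2–B3
The largest bag has 5 vertices, giving width 4; this decomposition certifies tw(G) ≤ 4. On the other hand G contains the 5-clique {a, b, c, d, e}. A clique must lie in a single bag of any decomposition, so no decomposition can have width below 4. Hence tw(G) = 4 exactly.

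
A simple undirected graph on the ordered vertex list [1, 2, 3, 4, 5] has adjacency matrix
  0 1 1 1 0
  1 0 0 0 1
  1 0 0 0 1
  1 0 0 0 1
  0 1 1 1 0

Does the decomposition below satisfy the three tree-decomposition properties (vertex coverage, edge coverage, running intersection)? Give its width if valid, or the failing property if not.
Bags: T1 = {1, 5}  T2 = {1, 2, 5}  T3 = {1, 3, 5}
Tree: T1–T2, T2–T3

A tree decomposition must satisfy three properties: every vertex lies in some bag; for every edge, both endpoints lie together in some bag; and for every vertex, the bags containing it form a connected subtree. Here vertex 4 appears in no bag, so the decomposition is invalid.

No — vertex 4 appears in no bag.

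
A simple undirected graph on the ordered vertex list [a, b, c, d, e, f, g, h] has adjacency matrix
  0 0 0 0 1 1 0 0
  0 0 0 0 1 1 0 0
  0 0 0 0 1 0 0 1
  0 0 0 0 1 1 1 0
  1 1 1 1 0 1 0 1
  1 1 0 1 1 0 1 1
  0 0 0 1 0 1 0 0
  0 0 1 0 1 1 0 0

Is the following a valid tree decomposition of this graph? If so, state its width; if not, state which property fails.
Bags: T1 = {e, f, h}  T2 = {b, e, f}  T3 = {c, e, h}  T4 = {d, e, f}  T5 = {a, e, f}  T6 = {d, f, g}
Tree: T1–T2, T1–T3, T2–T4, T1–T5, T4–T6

Yes; width 2.

Every vertex of G appears in some bag (union = {a, b, c, d, e, f, g, h}); every edge is covered by a bag; and for each vertex v the set of bags containing v is connected in the bag tree. The decomposition is therefore valid. The largest bag has 3 vertices, so the width is 2.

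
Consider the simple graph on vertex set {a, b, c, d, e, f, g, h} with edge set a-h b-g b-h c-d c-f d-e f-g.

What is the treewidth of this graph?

1

A width-1 tree decomposition is:
Bags: B1 = {a, h}  B2 = {b, h}  B3 = {b, g}  B4 = {f, g}  B5 = {c, f}  B6 = {c, d}  B7 = {d, e}
Tree: B1–B2, B2–B3, B3–B4, B4–B5, B5–B6, B6–B7
The largest bag has 2 vertices, giving width 1; this decomposition certifies tw(G) ≤ 1. Any graph with an edge has treewidth ≥ 1, and G has the edge a–h. Combining the bounds, tw(G) = 1.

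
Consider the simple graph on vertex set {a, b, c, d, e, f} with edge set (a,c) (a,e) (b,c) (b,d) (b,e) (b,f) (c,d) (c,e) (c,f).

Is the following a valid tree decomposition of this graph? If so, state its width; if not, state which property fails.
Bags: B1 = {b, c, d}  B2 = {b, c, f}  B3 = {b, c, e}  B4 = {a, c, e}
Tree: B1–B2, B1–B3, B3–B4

Yes; width 2.

Checking the three conditions: (i) the bags cover all of {a, b, c, d, e, f}; (ii) for each edge, some bag contains both endpoints; (iii) the bags containing any fixed vertex form a subtree. All hold, so the decomposition is valid with width 3 − 1 = 2.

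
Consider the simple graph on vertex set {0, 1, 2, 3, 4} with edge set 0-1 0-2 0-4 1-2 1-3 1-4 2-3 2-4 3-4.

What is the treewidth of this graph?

3

A width-3 tree decomposition is:
Bags: B1 = {0, 1, 2, 4}  B2 = {1, 2, 3, 4}
Tree: B1–B2
The largest bag has 4 vertices, giving width 3; this decomposition certifies tw(G) ≤ 3. Conversely, {0, 1, 2, 4} is a clique of size 4, and the vertices of any clique must share a bag in every tree decomposition; so some bag has ≥ 4 vertices and tw(G) ≥ 3. The upper and lower bounds meet at 3, so that is the treewidth.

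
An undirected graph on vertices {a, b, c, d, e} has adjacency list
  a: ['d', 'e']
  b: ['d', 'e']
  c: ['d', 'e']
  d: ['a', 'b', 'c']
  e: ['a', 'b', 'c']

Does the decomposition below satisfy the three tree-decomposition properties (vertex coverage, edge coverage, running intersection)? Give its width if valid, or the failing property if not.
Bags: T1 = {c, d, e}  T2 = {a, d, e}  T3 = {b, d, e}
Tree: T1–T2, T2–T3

Yes; width 2.

Vertex coverage: the bags together contain {a, b, c, d, e}, the full vertex set. Edge coverage: each edge of G has both endpoints in at least one bag. Running intersection: for every vertex, the bags containing it form a connected subtree. All three properties hold, so this is a valid tree decomposition of width max|bag| − 1 = 2, and hence tw(G) ≤ 2.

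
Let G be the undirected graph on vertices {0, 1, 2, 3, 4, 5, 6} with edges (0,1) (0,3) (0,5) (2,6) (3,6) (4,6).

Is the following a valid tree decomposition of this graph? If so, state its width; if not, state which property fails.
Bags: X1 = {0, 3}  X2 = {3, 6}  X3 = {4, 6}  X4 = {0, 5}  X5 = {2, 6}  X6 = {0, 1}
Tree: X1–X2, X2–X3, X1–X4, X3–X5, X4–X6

Every vertex of G appears in some bag (union = {0, 1, 2, 3, 4, 5, 6}); every edge is covered by a bag; and for each vertex v the set of bags containing v is connected in the bag tree. The decomposition is therefore valid. The largest bag has 2 vertices, so the width is 1.

Yes; width 1.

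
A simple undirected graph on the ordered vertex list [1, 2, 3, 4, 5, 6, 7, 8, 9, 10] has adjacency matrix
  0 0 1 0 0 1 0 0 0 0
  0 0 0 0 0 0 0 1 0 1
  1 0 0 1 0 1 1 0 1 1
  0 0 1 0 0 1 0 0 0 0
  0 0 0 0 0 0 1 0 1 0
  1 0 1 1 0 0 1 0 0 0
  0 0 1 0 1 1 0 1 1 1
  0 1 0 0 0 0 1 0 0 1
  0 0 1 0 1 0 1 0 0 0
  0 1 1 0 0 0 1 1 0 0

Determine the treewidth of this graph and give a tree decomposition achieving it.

Treewidth 2.
One optimal decomposition is:
Bags: B1 = {1, 3, 6}  B2 = {3, 6, 7}  B3 = {3, 7, 9}  B4 = {3, 7, 10}  B5 = {5, 7, 9}  B6 = {3, 4, 6}  B7 = {7, 8, 10}  B8 = {2, 8, 10}
Tree: B1–B2, B2–B3, B2–B4, B3–B5, B2–B6, B4–B7, B7–B8

Every bag has size at most 3, so the width is 3 − 1 = 2 and tw(G) ≤ 2. On the other hand G contains the 3-clique {2, 8, 10}. A clique must lie in a single bag of any decomposition, so no decomposition can have width below 2. The upper and lower bounds meet at 2, so that is the treewidth.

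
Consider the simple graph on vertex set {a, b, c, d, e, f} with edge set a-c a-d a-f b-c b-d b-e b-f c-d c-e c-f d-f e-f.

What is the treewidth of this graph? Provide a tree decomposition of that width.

Every bag has size at most 4, so the width is 4 − 1 = 3 and tw(G) ≤ 3. Conversely, {a, c, d, f} is a clique of size 4, and the vertices of any clique must share a bag in every tree decomposition; so some bag has ≥ 4 vertices and tw(G) ≥ 3. Therefore the treewidth is 3.

Treewidth 3.
Bags: B1 = {a, c, d, f}  B2 = {b, c, d, f}  B3 = {b, c, e, f}
Tree: B1–B2, B2–B3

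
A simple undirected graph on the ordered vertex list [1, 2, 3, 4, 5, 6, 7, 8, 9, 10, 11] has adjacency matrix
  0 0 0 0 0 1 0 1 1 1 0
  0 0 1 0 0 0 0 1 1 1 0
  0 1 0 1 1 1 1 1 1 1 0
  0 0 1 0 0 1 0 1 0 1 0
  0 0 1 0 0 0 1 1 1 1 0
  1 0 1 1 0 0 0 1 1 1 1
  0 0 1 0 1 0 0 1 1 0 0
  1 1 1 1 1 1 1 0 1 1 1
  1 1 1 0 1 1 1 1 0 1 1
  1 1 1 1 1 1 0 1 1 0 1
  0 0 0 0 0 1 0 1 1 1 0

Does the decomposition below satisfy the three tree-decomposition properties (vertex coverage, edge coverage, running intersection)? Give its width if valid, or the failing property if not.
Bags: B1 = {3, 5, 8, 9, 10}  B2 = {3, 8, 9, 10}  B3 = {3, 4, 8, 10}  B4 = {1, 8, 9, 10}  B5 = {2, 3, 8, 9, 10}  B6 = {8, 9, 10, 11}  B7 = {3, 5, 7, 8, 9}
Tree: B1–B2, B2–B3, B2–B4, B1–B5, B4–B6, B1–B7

A tree decomposition must satisfy three properties: every vertex lies in some bag; for every edge, both endpoints lie together in some bag; and for every vertex, the bags containing it form a connected subtree. Here vertex 6 appears in no bag, so the decomposition is invalid.

No — vertex 6 appears in no bag.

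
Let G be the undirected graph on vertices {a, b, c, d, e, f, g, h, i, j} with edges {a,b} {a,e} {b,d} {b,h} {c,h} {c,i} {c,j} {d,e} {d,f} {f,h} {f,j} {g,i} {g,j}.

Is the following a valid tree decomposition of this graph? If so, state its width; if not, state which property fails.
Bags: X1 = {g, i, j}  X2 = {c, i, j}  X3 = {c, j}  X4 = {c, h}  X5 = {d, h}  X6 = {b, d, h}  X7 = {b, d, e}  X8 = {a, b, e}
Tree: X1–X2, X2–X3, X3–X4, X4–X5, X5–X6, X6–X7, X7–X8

A tree decomposition must satisfy three properties: every vertex lies in some bag; for every edge, both endpoints lie together in some bag; and for every vertex, the bags containing it form a connected subtree. Here vertex f appears in no bag, so the decomposition is invalid.

No — vertex f appears in no bag.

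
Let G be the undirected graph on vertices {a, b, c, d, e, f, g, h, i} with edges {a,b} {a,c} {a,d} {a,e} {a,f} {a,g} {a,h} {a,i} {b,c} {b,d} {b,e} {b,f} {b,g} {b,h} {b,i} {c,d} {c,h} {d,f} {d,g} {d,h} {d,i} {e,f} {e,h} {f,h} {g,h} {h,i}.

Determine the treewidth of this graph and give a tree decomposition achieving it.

Treewidth 4.
Bags: B1 = {a, b, d, f, h}  B2 = {a, b, d, h, i}  B3 = {a, b, c, d, h}  B4 = {a, b, e, f, h}  B5 = {a, b, d, g, h}
Tree: B1–B2, B1–B3, B1–B4, B1–B5

The largest bag has 5 vertices, giving width 4; this decomposition certifies tw(G) ≤ 4. For the lower bound, the 5 vertices {a, b, d, g, h} are pairwise adjacent, and any tree decomposition puts a clique entirely inside one bag — forcing width ≥ 4. Therefore the treewidth is 4.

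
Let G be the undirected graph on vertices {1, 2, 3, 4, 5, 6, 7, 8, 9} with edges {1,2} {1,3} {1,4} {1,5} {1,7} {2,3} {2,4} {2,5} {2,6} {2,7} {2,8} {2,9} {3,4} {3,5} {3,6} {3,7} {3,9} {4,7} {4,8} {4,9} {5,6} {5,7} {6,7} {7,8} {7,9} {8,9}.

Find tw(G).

4

A width-4 tree decomposition is:
Bags: B1 = {2, 3, 4, 7, 9}  B2 = {1, 2, 3, 4, 7}  B3 = {1, 2, 3, 5, 7}  B4 = {2, 4, 7, 8, 9}  B5 = {2, 3, 5, 6, 7}
Tree: B1–B2, B2–B3, B1–B4, B3–B5
Each bag holds 5 vertices, so the decomposition has width 4, which upper-bounds the treewidth. For the lower bound, the 5 vertices {2, 4, 7, 8, 9} are pairwise adjacent, and any tree decomposition puts a clique entirely inside one bag — forcing width ≥ 4. Therefore the treewidth is 4.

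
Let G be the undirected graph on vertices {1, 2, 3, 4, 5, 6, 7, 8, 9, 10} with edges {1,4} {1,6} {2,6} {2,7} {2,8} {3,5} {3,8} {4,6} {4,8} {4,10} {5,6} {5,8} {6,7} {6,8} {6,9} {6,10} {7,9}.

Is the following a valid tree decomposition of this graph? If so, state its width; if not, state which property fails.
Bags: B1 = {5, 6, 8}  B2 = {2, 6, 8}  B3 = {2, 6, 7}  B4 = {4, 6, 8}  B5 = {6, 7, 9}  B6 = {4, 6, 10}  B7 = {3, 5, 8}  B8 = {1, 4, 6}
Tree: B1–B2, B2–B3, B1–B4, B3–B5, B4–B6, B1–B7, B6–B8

Yes; width 2.

Checking the three conditions: (i) the bags cover all of {1, 2, 3, 4, 5, 6, 7, 8, 9, 10}; (ii) for each edge, some bag contains both endpoints; (iii) the bags containing any fixed vertex form a subtree. All hold, so the decomposition is valid with width 3 − 1 = 2.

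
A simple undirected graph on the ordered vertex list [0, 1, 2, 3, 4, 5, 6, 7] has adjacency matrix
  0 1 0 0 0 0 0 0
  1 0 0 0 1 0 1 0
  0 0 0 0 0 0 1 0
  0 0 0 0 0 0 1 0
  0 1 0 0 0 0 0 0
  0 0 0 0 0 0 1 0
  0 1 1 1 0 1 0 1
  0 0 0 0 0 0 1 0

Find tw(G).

1

A width-1 tree decomposition is:
Bags: B1 = {6, 7}  B2 = {5, 6}  B3 = {3, 6}  B4 = {1, 6}  B5 = {1, 4}  B6 = {0, 1}  B7 = {2, 6}
Tree: B1–B2, B2–B3, B3–B4, B4–B5, B4–B6, B1–B7
Every bag has size at most 2, so the width is 2 − 1 = 1 and tw(G) ≤ 1. Any graph with an edge has treewidth ≥ 1, and G has the edge 7–6. The upper and lower bounds meet at 1, so that is the treewidth.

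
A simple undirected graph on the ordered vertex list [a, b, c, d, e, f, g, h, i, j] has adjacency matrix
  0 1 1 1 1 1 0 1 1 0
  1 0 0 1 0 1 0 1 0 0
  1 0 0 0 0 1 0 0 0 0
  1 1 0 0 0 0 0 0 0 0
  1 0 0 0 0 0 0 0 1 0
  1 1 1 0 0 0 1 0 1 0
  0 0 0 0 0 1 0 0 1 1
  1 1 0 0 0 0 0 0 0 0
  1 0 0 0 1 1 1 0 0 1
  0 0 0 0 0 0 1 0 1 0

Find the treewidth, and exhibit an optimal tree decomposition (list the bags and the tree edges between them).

Treewidth 2.
One optimal decomposition is:
Bags: B1 = {a, b, f}  B2 = {a, b, h}  B3 = {a, b, d}  B4 = {a, c, f}  B5 = {a, f, i}  B6 = {f, g, i}  B7 = {g, i, j}  B8 = {a, e, i}
Tree: B1–B2, B2–B3, B1–B4, B1–B5, B5–B6, B6–B7, B5–B8

The largest bag has 3 vertices, giving width 2; this decomposition certifies tw(G) ≤ 2. Conversely, {g, i, j} is a clique of size 3, and the vertices of any clique must share a bag in every tree decomposition; so some bag has ≥ 3 vertices and tw(G) ≥ 2. Combining the bounds, tw(G) = 2.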